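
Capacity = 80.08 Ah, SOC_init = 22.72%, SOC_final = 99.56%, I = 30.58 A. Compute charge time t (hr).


Step 1: dSOC = 99.56% - 22.72% = 76.84%
Step 2: delta_Ah = 80.08 * 76.84 / 100 = 61.533 Ah
Step 3: t = 61.533 / 30.58 = 2.012 hr

2.012 hr


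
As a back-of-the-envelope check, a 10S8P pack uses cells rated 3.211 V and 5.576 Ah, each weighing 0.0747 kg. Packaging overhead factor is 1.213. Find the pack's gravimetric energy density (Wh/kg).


Step 1: V_pack = 10 * 3.211 = 32.11 V
Step 2: C_pack = 8 * 5.576 = 44.608 Ah
Step 3: E_pack = V_pack * C_pack = 32.11 * 44.608 = 1432.4 Wh
Step 4: m_pack = 10 * 8 * 0.0747 * 1.213 = 7.2489 kg
Step 5: ED = E_pack / m_pack = 1432.4 / 7.2489 = 197.6 Wh/kg

197.6 Wh/kg


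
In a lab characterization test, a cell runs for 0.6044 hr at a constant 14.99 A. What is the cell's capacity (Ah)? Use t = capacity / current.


C = I * t = 14.99 * 0.6044 = 9.060 Ah

9.060 Ah


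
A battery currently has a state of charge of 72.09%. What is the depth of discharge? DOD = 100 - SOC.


DOD = 100 - SOC = 100 - 72.09 = 27.91%

27.91%


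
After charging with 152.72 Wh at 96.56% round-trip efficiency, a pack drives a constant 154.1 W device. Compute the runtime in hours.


Step 1: E_discharge = eta/100 * E_charge = 96.56/100 * 152.72 = 147.47 Wh
Step 2: t = E_discharge / P = 147.47 / 154.1 = 0.9570 hr

0.9570 hr


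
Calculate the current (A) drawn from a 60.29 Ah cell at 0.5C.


At 0.5C: I = 0.5 * 60.29 Ah = 30.145 A

30.145 A


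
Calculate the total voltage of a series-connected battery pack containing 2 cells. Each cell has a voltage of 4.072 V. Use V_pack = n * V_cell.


Series voltages add: 2 * 4.072 V = 8.144 V

8.144 V


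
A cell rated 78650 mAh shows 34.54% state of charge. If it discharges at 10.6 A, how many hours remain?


Convert: C_total = 78650 mAh = 78.65 Ah
Step 1: remaining = SOC/100 * C_total = 34.54/100 * 78.65 = 27.166 Ah
Step 2: t = remaining / I = 27.166 / 10.6 = 2.563 hr

2.563 hr


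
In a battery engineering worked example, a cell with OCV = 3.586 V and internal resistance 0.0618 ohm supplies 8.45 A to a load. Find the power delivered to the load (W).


Step 1: V_terminal = OCV - I*R = 3.586 - 8.45 * 0.0618 = 3.0638 V
Step 2: P_out = V_terminal * I = 3.0638 * 8.45 = 25.89 W

25.89 W


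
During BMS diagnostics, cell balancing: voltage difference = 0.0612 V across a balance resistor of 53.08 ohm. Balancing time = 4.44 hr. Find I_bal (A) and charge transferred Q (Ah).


I_bal = dV / R = 0.0612 / 53.08 = 0.001153 A
Q = I_bal * t = 0.001153 * 4.44 = 0.005119 Ah

I=0.001153 A, Q=0.005119 Ah


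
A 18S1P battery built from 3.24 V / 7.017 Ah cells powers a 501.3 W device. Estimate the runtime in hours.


Step 1: E_pack = Ns * V_cell * Np * C_cell = 18 * 3.24 * 1 * 7.017 = 409.23 Wh
Step 2: t = E_pack / P = 409.23 / 501.3 = 0.8163 hr

0.8163 hr


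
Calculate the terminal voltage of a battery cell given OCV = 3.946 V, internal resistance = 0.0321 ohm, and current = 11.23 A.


IR drop = 11.23 * 0.0321 = 0.36048 V
V = 3.946 - 0.36048 = 3.586 V

3.586 V


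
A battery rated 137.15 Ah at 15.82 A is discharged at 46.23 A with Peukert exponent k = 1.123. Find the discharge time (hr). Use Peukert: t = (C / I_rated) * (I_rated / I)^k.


t_rated = C / I_rated = 137.15 / 15.82 = 8.6694 hr
(I_rated/I)^k = (0.3422)^1.123 = 0.29991
t = t_rated * (I_rated/I)^k = 8.6694 * 0.29991 = 2.600 hr

2.600 hr


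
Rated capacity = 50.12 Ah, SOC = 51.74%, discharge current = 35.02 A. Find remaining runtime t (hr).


Step 1: remaining = SOC/100 * C_total = 51.74/100 * 50.12 = 25.932 Ah
Step 2: t = remaining / I = 25.932 / 35.02 = 0.7405 hr

0.7405 hr


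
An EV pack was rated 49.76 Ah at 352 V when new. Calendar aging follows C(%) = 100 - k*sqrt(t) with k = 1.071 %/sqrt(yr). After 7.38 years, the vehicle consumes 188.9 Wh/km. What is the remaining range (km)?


Step 1: capacity retention = 100 - 1.071 * sqrt(7.38) = 100 - 1.071 * 2.7166 = 97.091%
Step 2: C_now = 49.76 * 97.091/100 = 48.312 Ah
Step 3: E_pack = V * C_now = 352 * 48.312 = 17006 Wh
Step 4: range = E_pack / consumption = 17006 / 188.9 = 90.03 km

90.03 km


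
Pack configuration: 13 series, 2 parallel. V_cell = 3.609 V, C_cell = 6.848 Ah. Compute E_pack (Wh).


V_pack = 13 * 3.609 = 46.917 V
C_pack = 2 * 6.848 = 13.696 Ah
E = V_pack * C_pack = 46.917 * 13.696 = 642.6 Wh

642.6 Wh


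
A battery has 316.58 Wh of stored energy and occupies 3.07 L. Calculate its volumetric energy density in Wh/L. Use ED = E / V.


Volumetric ED = 316.58 Wh / 3.07 L = 103.1 Wh/L

103.1 Wh/L


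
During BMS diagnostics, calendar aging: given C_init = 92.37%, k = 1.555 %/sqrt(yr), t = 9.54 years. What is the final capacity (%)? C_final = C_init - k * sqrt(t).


Step 1: sqrt(9.54 yr) = 3.0887
Step 2: drop = 1.555 * 3.0887 = 4.8029
Step 3: C_final = 92.37 - 4.8029 = 87.57%

87.57%


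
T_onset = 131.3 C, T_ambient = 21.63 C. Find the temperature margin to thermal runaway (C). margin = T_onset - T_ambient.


Safety margin = 131.3 C - 21.63 C = 109.67 C

109.67 C


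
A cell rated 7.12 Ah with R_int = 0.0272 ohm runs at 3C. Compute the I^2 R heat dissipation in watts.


Step 1: I = C_rate * capacity = 3 * 7.12 = 21.36 A
Step 2: Q = I^2 * R = 21.36^2 * 0.0272 = 456.25 * 0.0272 = 12.41 W

12.41 W


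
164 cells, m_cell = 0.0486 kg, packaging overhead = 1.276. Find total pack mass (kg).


Cell mass sum = 164 * 0.0486 = 7.9704 kg
With overhead 1.276: m_pack = 7.9704 * 1.276 = 10.17 kg

10.17 kg


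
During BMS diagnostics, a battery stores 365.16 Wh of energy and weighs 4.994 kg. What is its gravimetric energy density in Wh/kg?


Specific energy = 365.16 Wh / 4.994 kg = 73.12 Wh/kg

73.12 Wh/kg


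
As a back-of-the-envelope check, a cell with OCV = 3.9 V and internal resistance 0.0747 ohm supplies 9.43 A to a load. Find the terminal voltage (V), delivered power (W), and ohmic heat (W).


Step 1: V_terminal = OCV - I*R = 3.9 - 9.43 * 0.0747 = 3.1956 V
Step 2: P_out = V_terminal * I = 3.1956 * 9.43 = 30.13 W
Step 3: Q = I^2 * R = 9.43^2 * 0.0747 = 6.643 W

V=3.1956 V, P=30.13 W, Q=6.643 W


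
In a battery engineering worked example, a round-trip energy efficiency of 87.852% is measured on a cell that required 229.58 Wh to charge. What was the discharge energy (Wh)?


E_dis = eta/100 * E_chg = 87.852/100 * 229.58 = 201.7 Wh

201.7 Wh


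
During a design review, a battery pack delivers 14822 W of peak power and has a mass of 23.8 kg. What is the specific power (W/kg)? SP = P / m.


SP = P / m = 14822 / 23.8 = 622.8 W/kg

622.8 W/kg


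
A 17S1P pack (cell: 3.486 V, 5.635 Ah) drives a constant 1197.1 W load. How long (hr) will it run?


Step 1: E_pack = Ns * V_cell * Np * C_cell = 17 * 3.486 * 1 * 5.635 = 333.94 Wh
Step 2: t = E_pack / P = 333.94 / 1197.1 = 0.2790 hr

0.2790 hr


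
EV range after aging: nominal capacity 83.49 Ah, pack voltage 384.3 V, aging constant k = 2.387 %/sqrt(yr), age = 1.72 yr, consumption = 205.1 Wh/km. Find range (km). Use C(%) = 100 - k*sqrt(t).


Step 1: capacity retention = 100 - 2.387 * sqrt(1.72) = 100 - 2.387 * 1.3115 = 96.869%
Step 2: C_now = 83.49 * 96.869/100 = 80.876 Ah
Step 3: E_pack = V * C_now = 384.3 * 80.876 = 31081 Wh
Step 4: range = E_pack / consumption = 31081 / 205.1 = 151.5 km

151.5 km


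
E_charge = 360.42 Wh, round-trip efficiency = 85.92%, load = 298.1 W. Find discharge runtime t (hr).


Step 1: E_discharge = eta/100 * E_charge = 85.92/100 * 360.42 = 309.67 Wh
Step 2: t = E_discharge / P = 309.67 / 298.1 = 1.039 hr

1.039 hr


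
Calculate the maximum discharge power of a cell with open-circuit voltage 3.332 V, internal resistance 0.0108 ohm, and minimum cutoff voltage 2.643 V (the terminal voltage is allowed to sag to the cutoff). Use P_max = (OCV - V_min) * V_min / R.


dV = OCV - V_min = 0.689 V (so I_max = dV / R)
P_max = dV * V_min / R = 0.689 * 2.643 / 0.0108 = 168.6 W

168.6 W


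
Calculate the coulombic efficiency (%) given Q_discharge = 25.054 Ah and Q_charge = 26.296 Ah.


Coulombic efficiency = 25.054/26.296 * 100% = 95.28%

95.28%


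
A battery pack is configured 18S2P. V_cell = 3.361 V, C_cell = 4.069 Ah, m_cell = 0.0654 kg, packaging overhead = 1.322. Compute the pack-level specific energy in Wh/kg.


Step 1: V_pack = 18 * 3.361 = 60.498 V
Step 2: C_pack = 2 * 4.069 = 8.138 Ah
Step 3: E_pack = V_pack * C_pack = 60.498 * 8.138 = 492.33 Wh
Step 4: m_pack = 18 * 2 * 0.0654 * 1.322 = 3.1125 kg
Step 5: ED = E_pack / m_pack = 492.33 / 3.1125 = 158.2 Wh/kg

158.2 Wh/kg


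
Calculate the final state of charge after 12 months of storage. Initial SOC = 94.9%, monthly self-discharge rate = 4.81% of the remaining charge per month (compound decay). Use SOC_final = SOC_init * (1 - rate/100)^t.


Monthly retention factor = 1 - 4.81/100 = 0.9519
Over 12 months: factor^12 = 0.55347
SOC_final = 94.9 * 0.55347 = 52.52%

52.52%


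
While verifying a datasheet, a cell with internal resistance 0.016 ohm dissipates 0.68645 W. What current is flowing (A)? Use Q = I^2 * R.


I = sqrt(Q / R) = sqrt(0.68645 / 0.016) = sqrt(42.903) = 6.550 A

6.550 A


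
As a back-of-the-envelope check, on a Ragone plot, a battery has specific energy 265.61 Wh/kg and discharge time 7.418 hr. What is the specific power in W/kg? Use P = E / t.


Specific power = 265.61 Wh/kg / 7.418 hr = 35.81 W/kg

35.81 W/kg


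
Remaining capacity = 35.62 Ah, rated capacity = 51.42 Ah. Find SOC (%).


SOC = (remaining / total) * 100 = (35.62 / 51.42) * 100 = 69.27%

69.27%


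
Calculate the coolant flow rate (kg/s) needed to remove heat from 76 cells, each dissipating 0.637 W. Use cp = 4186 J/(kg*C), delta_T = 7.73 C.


Step 1: Total heat Q = 76 * 0.637 W = 48.412 W
Step 2: denom = cp * dT = 4186 * 7.73 = 32358
Step 3: m_dot = 48.412 / 32358 = 0.001496 kg/s

0.001496 kg/s


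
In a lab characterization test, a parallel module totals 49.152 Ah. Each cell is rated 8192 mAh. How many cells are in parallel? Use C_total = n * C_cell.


Convert: C_cell = 8192 mAh = 8.192 Ah
n = C_total / C_cell = 49.152 / 8.192 = 6

6


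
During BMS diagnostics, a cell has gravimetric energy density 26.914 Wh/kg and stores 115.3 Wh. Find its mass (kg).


m = E / ED = 115.3 / 26.914 = 4.284 kg

4.284 kg


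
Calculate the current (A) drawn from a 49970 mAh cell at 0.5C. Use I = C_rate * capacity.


Convert: capacity = 49970 mAh = 49.97 Ah
At 0.5C: I = 0.5 * 49.97 Ah = 24.985 A

24.985 A


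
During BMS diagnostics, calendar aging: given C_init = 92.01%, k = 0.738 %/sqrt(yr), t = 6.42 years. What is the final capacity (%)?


Step 1: sqrt(6.42 yr) = 2.5338
Step 2: drop = 0.738 * 2.5338 = 1.8699
Step 3: C_final = 92.01 - 1.8699 = 90.14%

90.14%


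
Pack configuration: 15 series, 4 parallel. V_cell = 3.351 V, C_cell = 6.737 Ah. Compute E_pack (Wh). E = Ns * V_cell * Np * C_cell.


E = Ns * Vcell * Np * Ccell = 15 * 3.351 * 4 * 6.737 = 1355 Wh

1355 Wh


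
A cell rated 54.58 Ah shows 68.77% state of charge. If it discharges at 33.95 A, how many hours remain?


Step 1: remaining = SOC/100 * C_total = 68.77/100 * 54.58 = 37.535 Ah
Step 2: t = remaining / I = 37.535 / 33.95 = 1.106 hr

1.106 hr


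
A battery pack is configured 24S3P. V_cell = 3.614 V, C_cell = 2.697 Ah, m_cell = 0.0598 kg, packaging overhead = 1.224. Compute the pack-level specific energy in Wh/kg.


Step 1: V_pack = 24 * 3.614 = 86.736 V
Step 2: C_pack = 3 * 2.697 = 8.091 Ah
Step 3: E_pack = V_pack * C_pack = 86.736 * 8.091 = 701.78 Wh
Step 4: m_pack = 24 * 3 * 0.0598 * 1.224 = 5.2701 kg
Step 5: ED = E_pack / m_pack = 701.78 / 5.2701 = 133.2 Wh/kg

133.2 Wh/kg


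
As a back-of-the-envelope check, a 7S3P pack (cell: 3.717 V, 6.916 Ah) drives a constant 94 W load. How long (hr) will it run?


Step 1: E_pack = Ns * V_cell * Np * C_cell = 7 * 3.717 * 3 * 6.916 = 539.84 Wh
Step 2: t = E_pack / P = 539.84 / 94 = 5.743 hr

5.743 hr


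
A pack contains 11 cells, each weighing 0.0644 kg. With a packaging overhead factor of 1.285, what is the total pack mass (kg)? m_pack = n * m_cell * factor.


m_pack = n * m_cell * overhead = 11 * 0.0644 * 1.285 = 0.9103 kg

0.9103 kg


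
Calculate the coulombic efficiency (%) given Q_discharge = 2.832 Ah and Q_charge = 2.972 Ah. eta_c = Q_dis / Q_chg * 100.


eta_c = Q_dis / Q_chg * 100 = 2.832 / 2.972 * 100 = 95.29%

95.29%


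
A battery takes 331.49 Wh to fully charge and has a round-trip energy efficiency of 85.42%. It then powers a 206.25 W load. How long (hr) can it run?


Step 1: E_discharge = eta/100 * E_charge = 85.42/100 * 331.49 = 283.16 Wh
Step 2: t = E_discharge / P = 283.16 / 206.25 = 1.373 hr

1.373 hr


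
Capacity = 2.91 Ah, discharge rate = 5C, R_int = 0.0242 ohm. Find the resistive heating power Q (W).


Step 1: I = C_rate * capacity = 5 * 2.91 = 14.55 A
Step 2: Q = I^2 * R = 14.55^2 * 0.0242 = 211.7 * 0.0242 = 5.123 W

5.123 W


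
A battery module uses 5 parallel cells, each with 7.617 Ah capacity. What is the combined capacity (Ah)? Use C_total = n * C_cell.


Parallel capacities add: 5 * 7.617 Ah = 38.085 Ah

38.085 Ah


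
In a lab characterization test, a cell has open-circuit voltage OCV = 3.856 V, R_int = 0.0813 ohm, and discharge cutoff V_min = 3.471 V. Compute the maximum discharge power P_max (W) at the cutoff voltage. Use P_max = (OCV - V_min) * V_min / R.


dV = OCV - V_min = 0.385 V (so I_max = dV / R)
P_max = dV * V_min / R = 0.385 * 3.471 / 0.0813 = 16.44 W

16.44 W


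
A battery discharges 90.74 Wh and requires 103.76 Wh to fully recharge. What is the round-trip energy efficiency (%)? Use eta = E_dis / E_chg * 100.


eta_e = E_dis / E_chg * 100 = 90.74 / 103.76 * 100 = 87.45%

87.45%


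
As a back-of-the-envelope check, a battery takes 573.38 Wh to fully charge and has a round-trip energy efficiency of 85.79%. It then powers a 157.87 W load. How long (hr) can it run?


Step 1: E_discharge = eta/100 * E_charge = 85.79/100 * 573.38 = 491.9 Wh
Step 2: t = E_discharge / P = 491.9 / 157.87 = 3.116 hr

3.116 hr


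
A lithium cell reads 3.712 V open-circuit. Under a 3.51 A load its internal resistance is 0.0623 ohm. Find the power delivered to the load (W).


Step 1: V_terminal = OCV - I*R = 3.712 - 3.51 * 0.0623 = 3.4933 V
Step 2: P_out = V_terminal * I = 3.4933 * 3.51 = 12.26 W

12.26 W


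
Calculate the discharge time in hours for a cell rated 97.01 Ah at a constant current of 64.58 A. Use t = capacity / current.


t = capacity / current = 97.01 / 64.58 = 1.502 hr

1.502 hr


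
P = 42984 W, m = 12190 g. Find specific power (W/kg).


Convert: m = 12190 g = 12.19 kg
Specific power = 42984 W / 12.19 kg = 3526 W/kg

3526 W/kg


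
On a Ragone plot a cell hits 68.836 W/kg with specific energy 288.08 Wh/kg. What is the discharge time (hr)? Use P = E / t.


t = E / P = 288.08 / 68.836 = 4.185 hr

4.185 hr


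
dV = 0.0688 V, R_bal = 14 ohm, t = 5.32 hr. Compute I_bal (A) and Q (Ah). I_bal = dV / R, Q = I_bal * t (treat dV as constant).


First, Ohm's law: I_bal = 0.0688 V / 14 ohm = 0.0049143 A
Then Q = I * t = 0.0049143 A * 5.32 hr = 0.02614 Ah

I=0.0049143 A, Q=0.02614 Ah


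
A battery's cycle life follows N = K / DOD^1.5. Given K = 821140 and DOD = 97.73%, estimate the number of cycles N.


Step 1: DOD^1.5 = 97.73^1.5 = 966.14
Step 2: N = 821140 / 966.14 = 849.9 cycles

849.9 cycles


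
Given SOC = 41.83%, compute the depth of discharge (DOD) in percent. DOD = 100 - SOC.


Complement of SOC: DOD = 100% - 41.83% = 58.17%

58.17%


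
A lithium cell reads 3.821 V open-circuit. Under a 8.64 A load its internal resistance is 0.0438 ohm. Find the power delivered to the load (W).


Step 1: V_terminal = OCV - I*R = 3.821 - 8.64 * 0.0438 = 3.4426 V
Step 2: P_out = V_terminal * I = 3.4426 * 8.64 = 29.74 W

29.74 W


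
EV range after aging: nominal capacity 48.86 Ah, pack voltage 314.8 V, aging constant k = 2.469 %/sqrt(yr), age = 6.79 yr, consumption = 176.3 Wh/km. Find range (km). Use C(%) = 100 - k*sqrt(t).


Step 1: capacity retention = 100 - 2.469 * sqrt(6.79) = 100 - 2.469 * 2.6058 = 93.566%
Step 2: C_now = 48.86 * 93.566/100 = 45.716 Ah
Step 3: E_pack = V * C_now = 314.8 * 45.716 = 14391 Wh
Step 4: range = E_pack / consumption = 14391 / 176.3 = 81.63 km

81.63 km


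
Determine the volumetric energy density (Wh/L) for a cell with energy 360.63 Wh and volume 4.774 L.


ED = E / V = 360.63 / 4.774 = 75.54 Wh/L

75.54 Wh/L


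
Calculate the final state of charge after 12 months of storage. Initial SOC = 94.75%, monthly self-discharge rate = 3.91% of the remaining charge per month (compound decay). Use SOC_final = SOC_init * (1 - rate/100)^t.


Monthly retention factor = 1 - 3.91/100 = 0.9609
Over 12 months: factor^12 = 0.61964
SOC_final = 94.75 * 0.61964 = 58.71%

58.71%


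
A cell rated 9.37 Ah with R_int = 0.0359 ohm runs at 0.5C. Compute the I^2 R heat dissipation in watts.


Step 1: I = C_rate * capacity = 0.5 * 9.37 = 4.685 A
Step 2: Q = I^2 * R = 4.685^2 * 0.0359 = 21.949 * 0.0359 = 0.7880 W

0.7880 W


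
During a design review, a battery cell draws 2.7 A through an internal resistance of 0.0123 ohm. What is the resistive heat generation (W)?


Q = I^2 * R = 2.7^2 * 0.0123 = 0.08967 W

0.08967 W


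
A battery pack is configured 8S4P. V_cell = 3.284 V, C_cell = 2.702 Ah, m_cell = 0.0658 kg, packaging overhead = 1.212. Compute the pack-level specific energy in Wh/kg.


Step 1: V_pack = 8 * 3.284 = 26.272 V
Step 2: C_pack = 4 * 2.702 = 10.808 Ah
Step 3: E_pack = V_pack * C_pack = 26.272 * 10.808 = 283.95 Wh
Step 4: m_pack = 8 * 4 * 0.0658 * 1.212 = 2.552 kg
Step 5: ED = E_pack / m_pack = 283.95 / 2.552 = 111.3 Wh/kg

111.3 Wh/kg


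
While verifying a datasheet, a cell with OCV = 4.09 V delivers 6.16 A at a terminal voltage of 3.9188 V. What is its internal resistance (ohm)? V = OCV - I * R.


R = (OCV - V) / I = (4.09 - 3.9188) / 6.16 = 0.02779 ohm

0.02779 ohm


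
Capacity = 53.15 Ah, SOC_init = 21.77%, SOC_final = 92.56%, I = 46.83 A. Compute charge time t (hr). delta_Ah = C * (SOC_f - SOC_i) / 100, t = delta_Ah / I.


delta_Ah = 53.15 * (92.56 - 21.77) / 100 = 37.625 Ah
t = delta_Ah / I = 37.625 / 46.83 = 0.8034 hr

0.8034 hr


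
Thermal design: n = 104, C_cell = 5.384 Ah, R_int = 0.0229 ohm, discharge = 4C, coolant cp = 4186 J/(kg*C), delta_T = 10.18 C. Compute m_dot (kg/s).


Step 1: I = 4 * 5.384 = 21.536 A
Step 2: Q_cell = I^2 * R = 21.536^2 * 0.0229 = 10.621 W
Step 3: Q_total = 104 * 10.621 = 1104.6 W
Step 4: m_dot = Q_total / (cp * dT) = 1104.6 / (4186 * 10.18) = 0.02592 kg/s

0.02592 kg/s


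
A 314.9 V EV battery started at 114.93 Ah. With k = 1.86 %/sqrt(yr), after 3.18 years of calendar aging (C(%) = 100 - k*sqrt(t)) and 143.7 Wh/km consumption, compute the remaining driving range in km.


Step 1: capacity retention = 100 - 1.86 * sqrt(3.18) = 100 - 1.86 * 1.7833 = 96.683%
Step 2: C_now = 114.93 * 96.683/100 = 111.12 Ah
Step 3: E_pack = V * C_now = 314.9 * 111.12 = 34992 Wh
Step 4: range = E_pack / consumption = 34992 / 143.7 = 243.5 km

243.5 km


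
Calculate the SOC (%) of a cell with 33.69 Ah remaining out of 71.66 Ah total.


SOC = (remaining / total) * 100 = (33.69 / 71.66) * 100 = 47.01%

47.01%


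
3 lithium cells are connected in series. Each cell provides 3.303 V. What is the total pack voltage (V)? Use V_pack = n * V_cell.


V_pack = n * V_cell = 3 * 3.303 = 9.909 V

9.909 V


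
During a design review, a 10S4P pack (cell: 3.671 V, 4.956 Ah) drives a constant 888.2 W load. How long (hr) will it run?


Step 1: E_pack = Ns * V_cell * Np * C_cell = 10 * 3.671 * 4 * 4.956 = 727.74 Wh
Step 2: t = E_pack / P = 727.74 / 888.2 = 0.8193 hr

0.8193 hr


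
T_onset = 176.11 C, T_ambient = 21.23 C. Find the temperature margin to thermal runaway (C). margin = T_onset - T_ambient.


Safety margin = 176.11 C - 21.23 C = 154.88 C

154.88 C


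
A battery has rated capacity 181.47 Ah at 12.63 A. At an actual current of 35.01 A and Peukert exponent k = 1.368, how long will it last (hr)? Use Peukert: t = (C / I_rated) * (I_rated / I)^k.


Step 1: t_rated = C / I_rated = 181.47 / 12.63 = 14.368 hr
Step 2: ratio = 12.63 / 35.01 = 0.36075
Step 3: ratio^k = 0.36075^1.368 = 0.24789
Step 4: t = t_rated * ratio^k = 14.368 * 0.24789 = 3.562 hr

3.562 hr


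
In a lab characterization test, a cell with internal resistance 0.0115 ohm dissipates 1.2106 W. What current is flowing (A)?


I = sqrt(Q / R) = sqrt(1.2106 / 0.0115) = sqrt(105.27) = 10.26 A

10.26 A


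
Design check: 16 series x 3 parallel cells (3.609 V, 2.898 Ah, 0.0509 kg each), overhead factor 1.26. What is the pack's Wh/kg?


Step 1: V_pack = 16 * 3.609 = 57.744 V
Step 2: C_pack = 3 * 2.898 = 8.694 Ah
Step 3: E_pack = V_pack * C_pack = 57.744 * 8.694 = 502.03 Wh
Step 4: m_pack = 16 * 3 * 0.0509 * 1.26 = 3.0784 kg
Step 5: ED = E_pack / m_pack = 502.03 / 3.0784 = 163.1 Wh/kg

163.1 Wh/kg


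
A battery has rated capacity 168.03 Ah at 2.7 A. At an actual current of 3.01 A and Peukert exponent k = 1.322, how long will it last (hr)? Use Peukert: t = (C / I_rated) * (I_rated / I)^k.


Step 1: t_rated = C / I_rated = 168.03 / 2.7 = 62.233 hr
Step 2: ratio = 2.7 / 3.01 = 0.89701
Step 3: ratio^k = 0.89701^1.322 = 0.86616
Step 4: t = t_rated * ratio^k = 62.233 * 0.86616 = 53.90 hr

53.90 hr


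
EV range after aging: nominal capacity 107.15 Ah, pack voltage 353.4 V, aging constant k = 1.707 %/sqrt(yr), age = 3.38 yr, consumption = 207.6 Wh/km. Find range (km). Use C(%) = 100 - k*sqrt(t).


Step 1: capacity retention = 100 - 1.707 * sqrt(3.38) = 100 - 1.707 * 1.8385 = 96.862%
Step 2: C_now = 107.15 * 96.862/100 = 103.79 Ah
Step 3: E_pack = V * C_now = 353.4 * 103.79 = 36679 Wh
Step 4: range = E_pack / consumption = 36679 / 207.6 = 176.7 km

176.7 km


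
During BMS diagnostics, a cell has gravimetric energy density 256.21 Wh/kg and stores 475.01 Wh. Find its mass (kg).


m = E / ED = 475.01 / 256.21 = 1.854 kg

1.854 kg


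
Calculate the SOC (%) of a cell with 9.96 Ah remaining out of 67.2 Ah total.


SOC = (remaining / total) * 100 = (9.96 / 67.2) * 100 = 14.82%

14.82%


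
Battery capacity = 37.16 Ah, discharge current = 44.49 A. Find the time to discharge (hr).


t = capacity / current = 37.16 / 44.49 = 0.8352 hr

0.8352 hr


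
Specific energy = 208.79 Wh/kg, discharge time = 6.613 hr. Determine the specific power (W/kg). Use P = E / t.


P_specific = E / t = 208.79 / 6.613 = 31.57 W/kg

31.57 W/kg


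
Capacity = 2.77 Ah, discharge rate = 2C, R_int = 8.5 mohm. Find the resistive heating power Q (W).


Convert: R = 8.5 mohm = 0.0085 ohm
Step 1: I = C_rate * capacity = 2 * 2.77 = 5.54 A
Step 2: Q = I^2 * R = 5.54^2 * 0.0085 = 30.692 * 0.0085 = 0.2609 W

0.2609 W


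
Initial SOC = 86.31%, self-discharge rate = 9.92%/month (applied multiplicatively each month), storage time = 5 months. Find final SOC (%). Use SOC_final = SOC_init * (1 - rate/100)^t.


Monthly retention factor = 1 - 9.92/100 = 0.9008
Over 5 months: factor^5 = 0.59312
SOC_final = 86.31 * 0.59312 = 51.19%

51.19%


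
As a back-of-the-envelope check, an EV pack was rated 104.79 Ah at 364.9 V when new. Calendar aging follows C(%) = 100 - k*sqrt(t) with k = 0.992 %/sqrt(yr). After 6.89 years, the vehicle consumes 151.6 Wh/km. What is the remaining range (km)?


Step 1: capacity retention = 100 - 0.992 * sqrt(6.89) = 100 - 0.992 * 2.6249 = 97.396%
Step 2: C_now = 104.79 * 97.396/100 = 102.06 Ah
Step 3: E_pack = V * C_now = 364.9 * 102.06 = 37242 Wh
Step 4: range = E_pack / consumption = 37242 / 151.6 = 245.7 km

245.7 km


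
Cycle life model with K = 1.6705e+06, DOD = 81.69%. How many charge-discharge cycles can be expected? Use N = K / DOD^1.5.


Step 1: DOD^1.5 = 81.69^1.5 = 738.33
Step 2: N = 1.6705e+06 / 738.33 = 2263 cycles

2263 cycles


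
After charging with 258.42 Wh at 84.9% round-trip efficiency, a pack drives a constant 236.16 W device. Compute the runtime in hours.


Step 1: E_discharge = eta/100 * E_charge = 84.9/100 * 258.42 = 219.4 Wh
Step 2: t = E_discharge / P = 219.4 / 236.16 = 0.9290 hr

0.9290 hr


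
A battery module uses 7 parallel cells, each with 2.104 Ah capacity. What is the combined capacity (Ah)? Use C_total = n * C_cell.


C_total = 7 * 2.104 = 14.728 Ah

14.728 Ah


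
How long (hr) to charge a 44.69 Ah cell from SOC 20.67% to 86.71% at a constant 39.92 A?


Step 1: dSOC = 86.71% - 20.67% = 66.04%
Step 2: delta_Ah = 44.69 * 66.04 / 100 = 29.513 Ah
Step 3: t = 29.513 / 39.92 = 0.7393 hr

0.7393 hr


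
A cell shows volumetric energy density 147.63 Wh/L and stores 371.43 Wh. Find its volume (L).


V = E / ED = 371.43 / 147.63 = 2.516 L

2.516 L


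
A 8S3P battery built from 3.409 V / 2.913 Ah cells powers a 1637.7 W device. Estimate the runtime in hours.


Step 1: E_pack = Ns * V_cell * Np * C_cell = 8 * 3.409 * 3 * 2.913 = 238.33 Wh
Step 2: t = E_pack / P = 238.33 / 1637.7 = 0.1455 hr

0.1455 hr


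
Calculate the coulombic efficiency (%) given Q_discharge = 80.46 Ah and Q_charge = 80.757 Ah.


Coulombic efficiency = 80.46/80.757 * 100% = 99.63%

99.63%


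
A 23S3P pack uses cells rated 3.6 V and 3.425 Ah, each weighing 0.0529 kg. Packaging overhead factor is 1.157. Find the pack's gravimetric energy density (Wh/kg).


Step 1: V_pack = 23 * 3.6 = 82.8 V
Step 2: C_pack = 3 * 3.425 = 10.275 Ah
Step 3: E_pack = V_pack * C_pack = 82.8 * 10.275 = 850.77 Wh
Step 4: m_pack = 23 * 3 * 0.0529 * 1.157 = 4.2232 kg
Step 5: ED = E_pack / m_pack = 850.77 / 4.2232 = 201.5 Wh/kg

201.5 Wh/kg


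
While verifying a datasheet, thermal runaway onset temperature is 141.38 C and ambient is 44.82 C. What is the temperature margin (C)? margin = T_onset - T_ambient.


margin = T_onset - T_ambient = 141.38 - 44.82 = 96.56 C

96.56 C


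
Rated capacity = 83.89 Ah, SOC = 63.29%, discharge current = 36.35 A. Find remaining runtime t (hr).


Step 1: remaining = SOC/100 * C_total = 63.29/100 * 83.89 = 53.094 Ah
Step 2: t = remaining / I = 53.094 / 36.35 = 1.461 hr

1.461 hr


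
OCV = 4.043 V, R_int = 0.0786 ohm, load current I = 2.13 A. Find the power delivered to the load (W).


Step 1: V_terminal = OCV - I*R = 4.043 - 2.13 * 0.0786 = 3.8756 V
Step 2: P_out = V_terminal * I = 3.8756 * 2.13 = 8.255 W

8.255 W


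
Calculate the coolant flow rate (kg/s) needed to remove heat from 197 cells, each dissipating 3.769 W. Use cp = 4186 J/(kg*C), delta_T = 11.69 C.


Step 1: Total heat Q = 197 * 3.769 W = 742.49 W
Step 2: denom = cp * dT = 4186 * 11.69 = 48934
Step 3: m_dot = 742.49 / 48934 = 0.01517 kg/s

0.01517 kg/s


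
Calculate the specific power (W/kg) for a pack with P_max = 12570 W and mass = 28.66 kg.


Specific power = 12570 W / 28.66 kg = 438.6 W/kg

438.6 W/kg


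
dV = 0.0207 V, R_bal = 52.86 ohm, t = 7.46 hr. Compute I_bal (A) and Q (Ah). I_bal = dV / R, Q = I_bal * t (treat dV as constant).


First, Ohm's law: I_bal = 0.0207 V / 52.86 ohm = 3.9160e-04 A
Then Q = I * t = 3.9160e-04 A * 7.46 hr = 0.002921 Ah

I=3.9160e-04 A, Q=0.002921 Ah


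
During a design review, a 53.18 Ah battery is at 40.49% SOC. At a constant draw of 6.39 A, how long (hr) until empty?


Step 1: remaining = SOC/100 * C_total = 40.49/100 * 53.18 = 21.533 Ah
Step 2: t = remaining / I = 21.533 / 6.39 = 3.370 hr

3.370 hr


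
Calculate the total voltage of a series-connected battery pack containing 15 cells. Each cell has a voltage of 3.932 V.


Series voltages add: 15 * 3.932 V = 58.98 V

58.98 V


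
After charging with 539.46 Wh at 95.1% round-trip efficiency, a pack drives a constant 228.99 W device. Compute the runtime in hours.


Step 1: E_discharge = eta/100 * E_charge = 95.1/100 * 539.46 = 513.03 Wh
Step 2: t = E_discharge / P = 513.03 / 228.99 = 2.240 hr

2.240 hr


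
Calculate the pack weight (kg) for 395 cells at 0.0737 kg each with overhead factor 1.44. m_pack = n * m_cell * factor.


Cell mass sum = 395 * 0.0737 = 29.112 kg
With overhead 1.44: m_pack = 29.112 * 1.44 = 41.92 kg

41.92 kg


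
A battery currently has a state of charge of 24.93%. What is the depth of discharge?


DOD = 100 - SOC = 100 - 24.93 = 75.07%

75.07%


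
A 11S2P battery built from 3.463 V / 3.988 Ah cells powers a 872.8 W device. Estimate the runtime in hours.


Step 1: E_pack = Ns * V_cell * Np * C_cell = 11 * 3.463 * 2 * 3.988 = 303.83 Wh
Step 2: t = E_pack / P = 303.83 / 872.8 = 0.3481 hr

0.3481 hr


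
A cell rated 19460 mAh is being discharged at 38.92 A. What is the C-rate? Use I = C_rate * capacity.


Convert: capacity = 19460 mAh = 19.46 Ah
C_rate = I / capacity = 38.92 / 19.46 = 2C

2C


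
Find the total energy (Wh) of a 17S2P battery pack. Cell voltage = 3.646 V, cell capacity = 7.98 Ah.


E = Ns * Vcell * Np * Ccell = 17 * 3.646 * 2 * 7.98 = 989.2 Wh

989.2 Wh


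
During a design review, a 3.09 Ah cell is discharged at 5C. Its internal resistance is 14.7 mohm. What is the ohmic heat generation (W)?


Convert: R = 14.7 mohm = 0.0147 ohm
Step 1: I = C_rate * capacity = 5 * 3.09 = 15.45 A
Step 2: Q = I^2 * R = 15.45^2 * 0.0147 = 238.7 * 0.0147 = 3.509 W

3.509 W


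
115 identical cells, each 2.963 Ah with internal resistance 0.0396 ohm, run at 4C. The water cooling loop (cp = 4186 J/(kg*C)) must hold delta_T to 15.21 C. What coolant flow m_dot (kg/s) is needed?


Step 1: I = 4 * 2.963 = 11.852 A
Step 2: Q_cell = I^2 * R = 11.852^2 * 0.0396 = 5.5626 W
Step 3: Q_total = 115 * 5.5626 = 639.7 W
Step 4: m_dot = Q_total / (cp * dT) = 639.7 / (4186 * 15.21) = 0.01005 kg/s

0.01005 kg/s


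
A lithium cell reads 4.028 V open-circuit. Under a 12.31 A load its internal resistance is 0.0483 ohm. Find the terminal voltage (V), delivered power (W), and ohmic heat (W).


Step 1: V_terminal = OCV - I*R = 4.028 - 12.31 * 0.0483 = 3.4334 V
Step 2: P_out = V_terminal * I = 3.4334 * 12.31 = 42.27 W
Step 3: Q = I^2 * R = 12.31^2 * 0.0483 = 7.319 W

V=3.4334 V, P=42.27 W, Q=7.319 W


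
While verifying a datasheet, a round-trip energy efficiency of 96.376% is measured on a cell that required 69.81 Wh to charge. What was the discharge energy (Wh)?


E_dis = eta/100 * E_chg = 96.376/100 * 69.81 = 67.28 Wh

67.28 Wh


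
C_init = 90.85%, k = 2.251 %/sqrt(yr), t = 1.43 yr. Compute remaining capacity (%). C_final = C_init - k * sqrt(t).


Step 1: sqrt(1.43 yr) = 1.1958
Step 2: drop = 2.251 * 1.1958 = 2.6917
Step 3: C_final = 90.85 - 2.6917 = 88.16%

88.16%


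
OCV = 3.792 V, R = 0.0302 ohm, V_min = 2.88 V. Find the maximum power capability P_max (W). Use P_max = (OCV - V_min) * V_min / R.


P_max = (OCV - V_min) * V_min / R = (3.792 - 2.88) * 2.88 / 0.0302 = 0.912 * 2.88 / 0.0302 = 86.97 W

86.97 W


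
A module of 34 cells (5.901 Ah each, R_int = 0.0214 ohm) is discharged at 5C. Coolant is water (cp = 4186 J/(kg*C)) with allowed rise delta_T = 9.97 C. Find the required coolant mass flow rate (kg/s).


Step 1: I = 5 * 5.901 = 29.505 A
Step 2: Q_cell = I^2 * R = 29.505^2 * 0.0214 = 18.63 W
Step 3: Q_total = 34 * 18.63 = 633.42 W
Step 4: m_dot = Q_total / (cp * dT) = 633.42 / (4186 * 9.97) = 0.01518 kg/s

0.01518 kg/s


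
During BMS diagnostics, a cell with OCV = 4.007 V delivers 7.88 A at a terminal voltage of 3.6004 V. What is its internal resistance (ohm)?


R = (OCV - V) / I = (4.007 - 3.6004) / 7.88 = 0.05160 ohm

0.05160 ohm


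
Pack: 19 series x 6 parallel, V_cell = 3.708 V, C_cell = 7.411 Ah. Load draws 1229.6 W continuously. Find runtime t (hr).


Step 1: E_pack = Ns * V_cell * Np * C_cell = 19 * 3.708 * 6 * 7.411 = 3132.7 Wh
Step 2: t = E_pack / P = 3132.7 / 1229.6 = 2.548 hr

2.548 hr


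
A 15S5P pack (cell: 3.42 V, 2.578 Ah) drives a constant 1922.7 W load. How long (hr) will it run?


Step 1: E_pack = Ns * V_cell * Np * C_cell = 15 * 3.42 * 5 * 2.578 = 661.26 Wh
Step 2: t = E_pack / P = 661.26 / 1922.7 = 0.3439 hr

0.3439 hr


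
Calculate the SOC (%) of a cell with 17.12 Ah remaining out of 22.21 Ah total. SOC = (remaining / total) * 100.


SOC% = 17.12 / 22.21 * 100 = 77.08%

77.08%


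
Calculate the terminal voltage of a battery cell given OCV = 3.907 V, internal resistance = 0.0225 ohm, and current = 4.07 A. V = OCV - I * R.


IR drop = 4.07 * 0.0225 = 0.091575 V
V = 3.907 - 0.091575 = 3.815 V

3.815 V


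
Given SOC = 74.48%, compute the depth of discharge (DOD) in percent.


DOD = 100 - SOC = 100 - 74.48 = 25.52%

25.52%


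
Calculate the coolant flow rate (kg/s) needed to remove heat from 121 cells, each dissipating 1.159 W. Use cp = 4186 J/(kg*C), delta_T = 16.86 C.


Q_total = 121 * 1.159 = 140.24 W
m_dot = Q_total / (cp * dT) = 140.24 / (4186 * 16.86) = 0.001987 kg/s

0.001987 kg/s


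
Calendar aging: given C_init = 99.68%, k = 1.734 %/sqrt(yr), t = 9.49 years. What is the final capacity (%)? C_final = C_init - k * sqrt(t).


sqrt(t) = sqrt(9.49) = 3.0806
C_final = 99.68 - 1.734 * 3.0806 = 94.34%

94.34%


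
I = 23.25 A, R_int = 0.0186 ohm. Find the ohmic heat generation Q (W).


I^2 = 540.56
Q = 540.56 * 0.0186 = 10.05 W

10.05 W


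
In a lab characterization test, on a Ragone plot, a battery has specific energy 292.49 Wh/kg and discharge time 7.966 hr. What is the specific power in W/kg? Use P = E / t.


Specific power = 292.49 Wh/kg / 7.966 hr = 36.72 W/kg

36.72 W/kg


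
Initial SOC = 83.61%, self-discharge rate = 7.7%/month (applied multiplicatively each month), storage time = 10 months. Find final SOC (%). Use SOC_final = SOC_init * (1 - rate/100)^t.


Monthly retention factor = 1 - 7.7/100 = 0.923
Over 10 months: factor^10 = 0.44876
SOC_final = 83.61 * 0.44876 = 37.52%

37.52%


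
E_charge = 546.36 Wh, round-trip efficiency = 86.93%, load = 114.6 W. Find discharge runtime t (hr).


Step 1: E_discharge = eta/100 * E_charge = 86.93/100 * 546.36 = 474.95 Wh
Step 2: t = E_discharge / P = 474.95 / 114.6 = 4.144 hr

4.144 hr


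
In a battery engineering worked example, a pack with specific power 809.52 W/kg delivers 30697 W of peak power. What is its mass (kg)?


m = P / SP = 30697 / 809.52 = 37.92 kg

37.92 kg


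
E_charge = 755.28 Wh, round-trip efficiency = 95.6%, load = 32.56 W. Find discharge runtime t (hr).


Step 1: E_discharge = eta/100 * E_charge = 95.6/100 * 755.28 = 722.05 Wh
Step 2: t = E_discharge / P = 722.05 / 32.56 = 22.18 hr

22.18 hr


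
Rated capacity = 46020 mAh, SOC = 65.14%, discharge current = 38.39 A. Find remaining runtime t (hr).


Convert: C_total = 46020 mAh = 46.02 Ah
Step 1: remaining = SOC/100 * C_total = 65.14/100 * 46.02 = 29.977 Ah
Step 2: t = remaining / I = 29.977 / 38.39 = 0.7809 hr

0.7809 hr


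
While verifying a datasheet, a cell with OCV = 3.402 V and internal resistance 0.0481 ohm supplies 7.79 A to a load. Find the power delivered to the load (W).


Step 1: V_terminal = OCV - I*R = 3.402 - 7.79 * 0.0481 = 3.0273 V
Step 2: P_out = V_terminal * I = 3.0273 * 7.79 = 23.58 W

23.58 W


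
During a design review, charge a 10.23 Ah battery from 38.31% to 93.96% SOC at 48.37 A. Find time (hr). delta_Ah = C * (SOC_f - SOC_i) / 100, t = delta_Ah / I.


Step 1: dSOC = 93.96% - 38.31% = 55.65%
Step 2: delta_Ah = 10.23 * 55.65 / 100 = 5.693 Ah
Step 3: t = 5.693 / 48.37 = 0.1177 hr

0.1177 hr


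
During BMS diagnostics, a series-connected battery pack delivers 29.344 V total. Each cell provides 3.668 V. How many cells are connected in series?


n = V_pack / V_cell = 29.344 / 3.668 = 8

8


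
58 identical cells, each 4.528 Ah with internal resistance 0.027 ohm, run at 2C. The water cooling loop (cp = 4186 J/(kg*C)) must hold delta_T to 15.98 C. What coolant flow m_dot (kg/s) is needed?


Step 1: I = 2 * 4.528 = 9.056 A
Step 2: Q_cell = I^2 * R = 9.056^2 * 0.027 = 2.2143 W
Step 3: Q_total = 58 * 2.2143 = 128.43 W
Step 4: m_dot = Q_total / (cp * dT) = 128.43 / (4186 * 15.98) = 0.001920 kg/s

0.001920 kg/s


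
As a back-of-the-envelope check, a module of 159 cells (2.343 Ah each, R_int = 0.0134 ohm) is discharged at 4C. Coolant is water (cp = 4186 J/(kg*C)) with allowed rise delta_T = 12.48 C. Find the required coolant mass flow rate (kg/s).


Step 1: I = 4 * 2.343 = 9.372 A
Step 2: Q_cell = I^2 * R = 9.372^2 * 0.0134 = 1.177 W
Step 3: Q_total = 159 * 1.177 = 187.14 W
Step 4: m_dot = Q_total / (cp * dT) = 187.14 / (4186 * 12.48) = 0.003582 kg/s

0.003582 kg/s


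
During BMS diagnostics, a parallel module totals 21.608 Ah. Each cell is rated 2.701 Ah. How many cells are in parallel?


n = C_total / C_cell = 21.608 / 2.701 = 8

8


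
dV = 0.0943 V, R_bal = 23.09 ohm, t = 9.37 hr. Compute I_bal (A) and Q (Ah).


First, Ohm's law: I_bal = 0.0943 V / 23.09 ohm = 0.004084 A
Then Q = I * t = 0.004084 A * 9.37 hr = 0.03827 Ah

I=0.004084 A, Q=0.03827 Ah


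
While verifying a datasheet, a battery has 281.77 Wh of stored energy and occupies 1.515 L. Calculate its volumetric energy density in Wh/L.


ED = E / V = 281.77 / 1.515 = 186.0 Wh/L

186.0 Wh/L


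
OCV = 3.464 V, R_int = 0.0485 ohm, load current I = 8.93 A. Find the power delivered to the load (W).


Step 1: V_terminal = OCV - I*R = 3.464 - 8.93 * 0.0485 = 3.0309 V
Step 2: P_out = V_terminal * I = 3.0309 * 8.93 = 27.07 W

27.07 W


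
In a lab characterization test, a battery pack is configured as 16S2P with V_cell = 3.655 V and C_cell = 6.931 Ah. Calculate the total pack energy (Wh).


V_pack = 16 * 3.655 = 58.48 V
C_pack = 2 * 6.931 = 13.862 Ah
E = V_pack * C_pack = 58.48 * 13.862 = 810.6 Wh

810.6 Wh


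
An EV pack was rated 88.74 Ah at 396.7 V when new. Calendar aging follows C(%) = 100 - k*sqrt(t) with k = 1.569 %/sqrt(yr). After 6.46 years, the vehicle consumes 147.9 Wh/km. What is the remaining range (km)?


Step 1: capacity retention = 100 - 1.569 * sqrt(6.46) = 100 - 1.569 * 2.5417 = 96.012%
Step 2: C_now = 88.74 * 96.012/100 = 85.201 Ah
Step 3: E_pack = V * C_now = 396.7 * 85.201 = 33799 Wh
Step 4: range = E_pack / consumption = 33799 / 147.9 = 228.5 km

228.5 km


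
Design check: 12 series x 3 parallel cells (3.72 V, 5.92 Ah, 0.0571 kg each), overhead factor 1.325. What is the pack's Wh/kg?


Step 1: V_pack = 12 * 3.72 = 44.64 V
Step 2: C_pack = 3 * 5.92 = 17.76 Ah
Step 3: E_pack = V_pack * C_pack = 44.64 * 17.76 = 792.81 Wh
Step 4: m_pack = 12 * 3 * 0.0571 * 1.325 = 2.7237 kg
Step 5: ED = E_pack / m_pack = 792.81 / 2.7237 = 291.1 Wh/kg

291.1 Wh/kg


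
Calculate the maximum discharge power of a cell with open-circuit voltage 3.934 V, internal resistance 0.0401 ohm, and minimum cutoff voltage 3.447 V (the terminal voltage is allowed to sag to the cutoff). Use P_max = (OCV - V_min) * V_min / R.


dV = OCV - V_min = 0.487 V (so I_max = dV / R)
P_max = dV * V_min / R = 0.487 * 3.447 / 0.0401 = 41.86 W

41.86 W


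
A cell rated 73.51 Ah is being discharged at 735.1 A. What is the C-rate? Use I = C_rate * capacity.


Rearranging: C_rate = 735.1 / 73.51 = 10C

10C


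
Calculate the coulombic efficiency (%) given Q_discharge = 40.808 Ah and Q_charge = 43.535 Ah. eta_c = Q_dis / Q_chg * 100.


eta_c = Q_dis / Q_chg * 100 = 40.808 / 43.535 * 100 = 93.74%

93.74%


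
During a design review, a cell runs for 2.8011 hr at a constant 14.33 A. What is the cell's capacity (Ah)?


C = I * t = 14.33 * 2.8011 = 40.14 Ah

40.14 Ah


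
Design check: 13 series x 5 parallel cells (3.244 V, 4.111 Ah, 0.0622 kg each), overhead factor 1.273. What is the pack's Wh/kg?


Step 1: V_pack = 13 * 3.244 = 42.172 V
Step 2: C_pack = 5 * 4.111 = 20.555 Ah
Step 3: E_pack = V_pack * C_pack = 42.172 * 20.555 = 866.85 Wh
Step 4: m_pack = 13 * 5 * 0.0622 * 1.273 = 5.1467 kg
Step 5: ED = E_pack / m_pack = 866.85 / 5.1467 = 168.4 Wh/kg

168.4 Wh/kg


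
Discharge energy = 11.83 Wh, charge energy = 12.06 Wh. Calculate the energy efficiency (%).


Round-trip efficiency = 11.83/12.06 * 100% = 98.09%

98.09%
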